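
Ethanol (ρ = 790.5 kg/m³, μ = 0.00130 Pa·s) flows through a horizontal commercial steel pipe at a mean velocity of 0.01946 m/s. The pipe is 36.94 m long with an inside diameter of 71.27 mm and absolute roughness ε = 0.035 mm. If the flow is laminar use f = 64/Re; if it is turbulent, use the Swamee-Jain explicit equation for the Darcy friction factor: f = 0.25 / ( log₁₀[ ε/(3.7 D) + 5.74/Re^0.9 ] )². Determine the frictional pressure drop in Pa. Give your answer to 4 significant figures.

Reynolds number Re = ρVD/μ = 790.5 · 0.01946 · 0.07127 / 0.0013 = 843.4.
Re < 2300 → laminar flow, so f = 64/Re = 64/843.4 = 0.07589 (the turbulent correlation is not needed).
Darcy-Weisbach: ΔP = f(L/D)(ρV²/2) = 0.07589·(36.94/0.07127)·(790.5·0.01946²/2) = 0.07589·518.3·0.1497 = 5.887 Pa.

ΔP ≈ 5.887 Pa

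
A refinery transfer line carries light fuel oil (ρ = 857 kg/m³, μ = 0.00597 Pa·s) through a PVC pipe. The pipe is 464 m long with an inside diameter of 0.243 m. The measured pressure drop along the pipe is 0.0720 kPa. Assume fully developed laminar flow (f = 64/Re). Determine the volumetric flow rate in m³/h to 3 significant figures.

Q ≈ 8.01 m³/h

For laminar flow, f = 64/Re with Re = ρVD/μ, so Darcy-Weisbach reduces to ΔP = 32μLV/D². Solving for V: V = ΔP·D²/(32μL) = 72·(0.243)²/(32·0.00597·464) = 0.04796 m/s.
Check: Re = ρVD/μ = 857·0.04796·0.243/0.00597 = 1673 < 2300, so the laminar assumption holds.
Q = V·A = 0.04796·(π/4·0.243²) = 0.002224 m³/s = 8.01 m³/h.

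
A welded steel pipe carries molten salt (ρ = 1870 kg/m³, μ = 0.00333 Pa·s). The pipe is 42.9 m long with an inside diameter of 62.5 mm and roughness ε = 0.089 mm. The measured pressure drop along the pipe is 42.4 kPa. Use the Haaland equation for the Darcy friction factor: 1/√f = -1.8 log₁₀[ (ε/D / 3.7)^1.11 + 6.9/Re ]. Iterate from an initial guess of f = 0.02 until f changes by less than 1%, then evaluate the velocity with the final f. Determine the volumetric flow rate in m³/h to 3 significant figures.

Q ≈ 18.1 m³/h

Rearranging Darcy-Weisbach: V = √(2·ΔP·D/(f·L·ρ)). With ε/D = 8.9e-05/0.0625 = 0.00142, iterate starting from f = 0.02:
  f = 0.02 → V = √(2·4.24e+04·0.0625/(0.02·42.9·1870)) = 1.817 m/s; Re = ρVD/μ = 6.379e+04; f → 0.02424
  f = 0.02424 → V = 1.651 m/s; Re = 5.794e+04; f → 0.02448
Converged (Δf/f < 1%). With the final f = 0.02448: V = √(2·4.24e+04·0.0625/(0.02448·42.9·1870)) = 1.643 m/s.
Q = V·A = 1.643·(π/4·0.0625²) = 0.00504 m³/s = 18.1 m³/h.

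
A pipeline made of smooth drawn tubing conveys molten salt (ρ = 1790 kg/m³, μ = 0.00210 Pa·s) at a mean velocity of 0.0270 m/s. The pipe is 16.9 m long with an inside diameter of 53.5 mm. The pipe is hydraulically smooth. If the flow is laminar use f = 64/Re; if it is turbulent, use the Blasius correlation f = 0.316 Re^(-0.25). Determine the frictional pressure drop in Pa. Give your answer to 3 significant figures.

ΔP ≈ 10.7 Pa

Reynolds number Re = ρVD/μ = 1790 · 0.027 · 0.0535 / 0.0021 = 1231.
Re < 2300 → laminar flow, so f = 64/Re = 64/1231 = 0.05198 (the turbulent correlation is not needed).
Darcy-Weisbach: ΔP = f(L/D)(ρV²/2) = 0.05198·(16.9/0.0535)·(1790·0.027²/2) = 0.05198·315.9·0.6525 = 10.71 Pa.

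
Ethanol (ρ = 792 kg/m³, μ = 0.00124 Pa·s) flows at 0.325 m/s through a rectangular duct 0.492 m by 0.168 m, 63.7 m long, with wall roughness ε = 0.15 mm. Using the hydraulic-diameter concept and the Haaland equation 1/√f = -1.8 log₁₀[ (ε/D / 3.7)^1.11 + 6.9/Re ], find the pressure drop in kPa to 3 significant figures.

ΔP ≈ 0.238 kPa

Hydraulic diameter D_h = 4A/P = 4·(0.492·0.168)/(2·(0.492+0.168)) = 0.3306/1.32 = 0.2505 m.
Re = ρVD_h/μ = 792·0.325·0.2505/0.00124 = 5.199e+04.
ε/D_h = 0.00015/0.2505 = 0.000599; Haaland gives 1/√f = -1.8 log₁₀[6.2e-05+0.000133] = 6.679, so f = 0.02242.
ΔP = f(L/D_h)(ρV²/2) = 0.02242·63.7/0.2505·41.83 = 238.4 Pa.
ΔP = 0.238 kPa.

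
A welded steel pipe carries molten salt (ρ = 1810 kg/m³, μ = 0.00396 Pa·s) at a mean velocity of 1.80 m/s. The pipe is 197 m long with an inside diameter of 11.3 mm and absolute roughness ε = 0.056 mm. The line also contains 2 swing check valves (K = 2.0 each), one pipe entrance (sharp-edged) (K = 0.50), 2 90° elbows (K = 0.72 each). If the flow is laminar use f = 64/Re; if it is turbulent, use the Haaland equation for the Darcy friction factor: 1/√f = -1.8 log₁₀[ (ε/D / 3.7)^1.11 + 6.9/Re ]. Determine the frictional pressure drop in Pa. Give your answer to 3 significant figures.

Reynolds number Re = ρVD/μ = 1810 · 1.8 · 0.0113 / 0.00396 = 9297.
Re > 4000 → turbulent. Relative roughness ε/D = 5.6e-05/0.0113 = 0.00496. Haaland: 1/√f = -1.8 log₁₀[(0.00496/3.7)^1.11 + 6.9/9297] = -1.8 log₁₀[0.000647 + 0.000742] = 5.143, so f = 0.03781.
Total minor-loss coefficient ΣK = 2·2 + 1·0.5 + 2·0.72 = 5.94.
ΔP = [f·L/D + ΣK]·(ρV²/2) = [0.03781·197/0.0113 + 5.94]·(1810·1.8²/2) = [659.1 + 5.94]·2932 = 1.95e+06 Pa.

ΔP ≈ 1.95×10^6 Pa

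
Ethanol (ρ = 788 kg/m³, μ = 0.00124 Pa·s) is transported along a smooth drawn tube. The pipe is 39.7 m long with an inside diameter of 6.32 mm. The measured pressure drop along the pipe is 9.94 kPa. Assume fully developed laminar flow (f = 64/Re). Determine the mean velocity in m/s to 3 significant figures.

V ≈ 0.252 m/s

For laminar flow, f = 64/Re with Re = ρVD/μ, so Darcy-Weisbach reduces to ΔP = 32μLV/D². Solving for V: V = ΔP·D²/(32μL) = 9940·(0.00632)²/(32·0.00124·39.7) = 0.252 m/s.
Check: Re = ρVD/μ = 788·0.252·0.00632/0.00124 = 1012 < 2300, so the laminar assumption holds.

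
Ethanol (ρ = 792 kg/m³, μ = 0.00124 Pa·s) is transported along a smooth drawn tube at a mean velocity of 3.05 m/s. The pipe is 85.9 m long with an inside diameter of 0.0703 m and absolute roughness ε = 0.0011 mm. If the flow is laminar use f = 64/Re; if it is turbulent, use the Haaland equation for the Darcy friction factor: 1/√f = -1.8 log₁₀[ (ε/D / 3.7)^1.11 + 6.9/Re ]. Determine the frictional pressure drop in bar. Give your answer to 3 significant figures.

Reynolds number Re = ρVD/μ = 792 · 3.05 · 0.0703 / 0.00124 = 1.369e+05.
Re > 4000 → turbulent. Relative roughness ε/D = 1.1e-06/0.0703 = 1.56e-05. Haaland: 1/√f = -1.8 log₁₀[(1.56e-05/3.7)^1.11 + 6.9/1.369e+05] = -1.8 log₁₀[1.08e-06 + 5.04e-05] = 7.719, so f = 0.01678.
Darcy-Weisbach: ΔP = f(L/D)(ρV²/2) = 0.01678·(85.9/0.0703)·(792·3.05²/2) = 0.01678·1222·3684 = 7.554e+04 Pa.
ΔP = 7.554e+04 Pa = 0.755 bar.

ΔP ≈ 0.755 bar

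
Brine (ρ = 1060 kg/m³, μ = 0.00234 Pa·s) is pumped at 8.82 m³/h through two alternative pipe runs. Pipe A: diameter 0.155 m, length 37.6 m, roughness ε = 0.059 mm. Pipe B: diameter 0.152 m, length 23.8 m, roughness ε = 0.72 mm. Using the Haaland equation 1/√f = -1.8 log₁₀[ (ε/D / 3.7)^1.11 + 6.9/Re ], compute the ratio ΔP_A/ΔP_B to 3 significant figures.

ΔP_A/ΔP_B ≈ 1.23

Pipe A: V = Q/A = 0.00245/0.01887 = 0.1298 m/s; Re = 9117; ε/D = 0.000381; Haaland → f = 0.03212; ΔP_A = f(L/D)(ρV²/2) = 69.61 Pa.
Pipe B: V = Q/A = 0.00245/0.01815 = 0.135 m/s; Re = 9297; ε/D = 0.00474; Haaland → f = 0.03754; ΔP_B = f(L/D)(ρV²/2) = 56.79 Pa.
ΔP_A/ΔP_B = 69.61/56.79 = 1.23.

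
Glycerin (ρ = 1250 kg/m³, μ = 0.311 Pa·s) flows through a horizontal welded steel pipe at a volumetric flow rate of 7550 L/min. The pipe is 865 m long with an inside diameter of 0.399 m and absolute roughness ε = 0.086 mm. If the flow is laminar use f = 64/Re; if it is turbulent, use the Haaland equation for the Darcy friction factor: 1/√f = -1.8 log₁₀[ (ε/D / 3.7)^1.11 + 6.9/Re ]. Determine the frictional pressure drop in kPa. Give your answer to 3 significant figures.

ΔP ≈ 54.4 kPa

Q = 7550 L/min = 7550/60000 = 0.1258 m³/s.
Cross-sectional area A = πD²/4 = π(0.399)²/4 = 0.125 m²; mean velocity V = Q/A = 0.1258/0.125 = 1.006 m/s.
Reynolds number Re = ρVD/μ = 1250 · 1.006 · 0.399 / 0.311 = 1614.
Re < 2300 → laminar flow, so f = 64/Re = 64/1614 = 0.03965 (the turbulent correlation is not needed).
Darcy-Weisbach: ΔP = f(L/D)(ρV²/2) = 0.03965·(865/0.399)·(1250·1.006²/2) = 0.03965·2168·633 = 5.442e+04 Pa.
ΔP = 5.442e+04 Pa = 54.4 kPa.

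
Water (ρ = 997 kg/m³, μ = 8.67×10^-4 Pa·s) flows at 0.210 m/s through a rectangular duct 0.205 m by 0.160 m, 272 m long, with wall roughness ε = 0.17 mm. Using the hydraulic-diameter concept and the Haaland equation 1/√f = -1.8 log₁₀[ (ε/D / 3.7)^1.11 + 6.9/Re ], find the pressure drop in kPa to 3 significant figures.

Hydraulic diameter D_h = 4A/P = 4·(0.205·0.16)/(2·(0.205+0.16)) = 0.1312/0.73 = 0.1797 m.
Re = ρVD_h/μ = 997·0.21·0.1797/0.000867 = 4.34e+04.
ε/D_h = 0.00017/0.1797 = 0.000946; Haaland gives 1/√f = -1.8 log₁₀[0.000103+0.000159] = 6.447, so f = 0.02406.
ΔP = f(L/D_h)(ρV²/2) = 0.02406·272/0.1797·21.98 = 800.4 Pa.
ΔP = 0.800 kPa.

ΔP ≈ 0.800 kPa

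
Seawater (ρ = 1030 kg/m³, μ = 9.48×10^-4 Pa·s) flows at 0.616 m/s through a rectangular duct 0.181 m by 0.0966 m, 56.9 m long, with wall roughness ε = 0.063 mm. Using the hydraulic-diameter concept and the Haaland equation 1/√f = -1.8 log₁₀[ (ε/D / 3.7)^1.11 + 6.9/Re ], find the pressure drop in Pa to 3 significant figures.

ΔP ≈ 1810 Pa

Hydraulic diameter D_h = 4A/P = 4·(0.181·0.0966)/(2·(0.181+0.0966)) = 0.06994/0.5552 = 0.126 m.
Re = ρVD_h/μ = 1030·0.616·0.126/0.000948 = 8.431e+04.
ε/D_h = 6.3e-05/0.126 = 0.0005; Haaland gives 1/√f = -1.8 log₁₀[5.07e-05+8.18e-05] = 6.98, so f = 0.02053.
ΔP = f(L/D_h)(ρV²/2) = 0.02053·56.9/0.126·195.4 = 1812 Pa.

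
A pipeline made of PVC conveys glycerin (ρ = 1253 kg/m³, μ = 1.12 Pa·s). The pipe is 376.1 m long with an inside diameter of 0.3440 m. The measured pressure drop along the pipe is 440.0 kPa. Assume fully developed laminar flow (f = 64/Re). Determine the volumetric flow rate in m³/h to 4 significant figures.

For laminar flow, f = 64/Re with Re = ρVD/μ, so Darcy-Weisbach reduces to ΔP = 32μLV/D². Solving for V: V = ΔP·D²/(32μL) = 4.4e+05·(0.344)²/(32·1.12·376.1) = 3.863 m/s.
Check: Re = ρVD/μ = 1253·3.863·0.344/1.12 = 1487 < 2300, so the laminar assumption holds.
Q = V·A = 3.863·(π/4·0.344²) = 0.359 m³/s = 1292 m³/h.

Q ≈ 1292 m³/h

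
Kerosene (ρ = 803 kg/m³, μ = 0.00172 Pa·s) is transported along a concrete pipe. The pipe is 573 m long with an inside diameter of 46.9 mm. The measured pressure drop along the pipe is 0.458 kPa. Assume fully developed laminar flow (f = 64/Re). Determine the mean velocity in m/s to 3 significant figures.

For laminar flow, f = 64/Re with Re = ρVD/μ, so Darcy-Weisbach reduces to ΔP = 32μLV/D². Solving for V: V = ΔP·D²/(32μL) = 458·(0.0469)²/(32·0.00172·573) = 0.03194 m/s.
Check: Re = ρVD/μ = 803·0.03194·0.0469/0.00172 = 699.4 < 2300, so the laminar assumption holds.

V ≈ 0.0319 m/s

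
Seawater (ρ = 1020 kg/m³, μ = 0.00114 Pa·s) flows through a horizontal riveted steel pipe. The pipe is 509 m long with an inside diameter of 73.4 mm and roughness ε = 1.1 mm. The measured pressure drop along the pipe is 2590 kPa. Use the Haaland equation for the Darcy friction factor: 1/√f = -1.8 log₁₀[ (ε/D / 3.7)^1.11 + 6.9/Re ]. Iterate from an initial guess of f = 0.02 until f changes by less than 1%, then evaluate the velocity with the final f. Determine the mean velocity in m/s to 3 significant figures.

V ≈ 4.08 m/s

Rearranging Darcy-Weisbach: V = √(2·ΔP·D/(f·L·ρ)). With ε/D = 0.0011/0.0734 = 0.015, iterate starting from f = 0.02:
  f = 0.02 → V = √(2·2.59e+06·0.0734/(0.02·509·1020)) = 6.051 m/s; Re = ρVD/μ = 3.974e+05; f → 0.04387
  f = 0.04387 → V = 4.086 m/s; Re = 2.683e+05; f → 0.04393
Converged (Δf/f < 1%). With the final f = 0.04393: V = √(2·2.59e+06·0.0734/(0.04393·509·1020)) = 4.083 m/s.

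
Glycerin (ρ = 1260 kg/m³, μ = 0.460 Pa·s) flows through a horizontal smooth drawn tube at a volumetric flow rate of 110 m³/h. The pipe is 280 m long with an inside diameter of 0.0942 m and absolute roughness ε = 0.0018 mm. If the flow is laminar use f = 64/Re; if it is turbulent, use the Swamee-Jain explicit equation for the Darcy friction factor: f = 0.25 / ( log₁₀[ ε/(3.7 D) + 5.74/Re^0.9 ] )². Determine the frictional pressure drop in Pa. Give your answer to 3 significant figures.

ΔP ≈ 2.04×10^6 Pa

Q = 110 m³/h = 110/3600 = 0.03056 m³/s.
Cross-sectional area A = πD²/4 = π(0.0942)²/4 = 0.006969 m²; mean velocity V = Q/A = 0.03056/0.006969 = 4.384 m/s.
Reynolds number Re = ρVD/μ = 1260 · 4.384 · 0.0942 / 0.46 = 1131.
Re < 2300 → laminar flow, so f = 64/Re = 64/1131 = 0.05657 (the turbulent correlation is not needed).
Darcy-Weisbach: ΔP = f(L/D)(ρV²/2) = 0.05657·(280/0.0942)·(1260·4.384²/2) = 0.05657·2972·1.211e+04 = 2.036e+06 Pa.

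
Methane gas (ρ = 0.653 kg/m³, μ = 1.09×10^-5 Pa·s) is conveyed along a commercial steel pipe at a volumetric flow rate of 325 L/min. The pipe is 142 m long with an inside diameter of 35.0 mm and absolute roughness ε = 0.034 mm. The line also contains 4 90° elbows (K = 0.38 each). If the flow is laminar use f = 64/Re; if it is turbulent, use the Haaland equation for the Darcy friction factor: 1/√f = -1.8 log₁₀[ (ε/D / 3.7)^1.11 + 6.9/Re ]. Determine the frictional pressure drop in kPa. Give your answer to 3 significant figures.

Q = 325 L/min = 325/60000 = 0.005417 m³/s.
Cross-sectional area A = πD²/4 = π(0.035)²/4 = 0.0009621 m²; mean velocity V = Q/A = 0.005417/0.0009621 = 5.63 m/s.
Reynolds number Re = ρVD/μ = 0.653 · 5.63 · 0.035 / 1.09e-05 = 1.18e+04.
Re > 4000 → turbulent. Relative roughness ε/D = 3.4e-05/0.035 = 0.000971. Haaland: 1/√f = -1.8 log₁₀[(0.000971/3.7)^1.11 + 6.9/1.18e+04] = -1.8 log₁₀[0.000106 + 0.000585] = 5.689, so f = 0.03089.
Total minor-loss coefficient ΣK = 4·0.38 = 1.52.
ΔP = [f·L/D + ΣK]·(ρV²/2) = [0.03089·142/0.035 + 1.52]·(0.653·5.63²/2) = [125.3 + 1.52]·10.35 = 1313 Pa.
ΔP = 1313 Pa = 1.31 kPa.

ΔP ≈ 1.31 kPa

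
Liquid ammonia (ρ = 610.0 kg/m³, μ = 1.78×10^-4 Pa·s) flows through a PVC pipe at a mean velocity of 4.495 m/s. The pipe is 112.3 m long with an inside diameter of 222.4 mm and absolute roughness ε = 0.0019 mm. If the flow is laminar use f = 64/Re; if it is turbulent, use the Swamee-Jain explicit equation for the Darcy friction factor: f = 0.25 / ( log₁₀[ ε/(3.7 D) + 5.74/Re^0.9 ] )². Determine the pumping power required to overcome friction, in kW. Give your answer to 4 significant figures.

Reynolds number Re = ρVD/μ = 610 · 4.495 · 0.2224 / 0.000178 = 3.426e+06.
Re > 4000 → turbulent. Relative roughness ε/D = 1.9e-06/0.2224 = 8.54e-06. Swamee-Jain: f = 0.25/(log₁₀[8.54e-06/3.7 + 5.74/3.426e+06^0.9])² = 0.25/(log₁₀[2.31e-06 + 7.54e-06])² = 0.25/(-5.006)² = 0.009974.
Darcy-Weisbach: ΔP = f(L/D)(ρV²/2) = 0.009974·(112.3/0.2224)·(610·4.495²/2) = 0.009974·504.9·6163 = 3.104e+04 Pa.
Q = V·A = 4.495·0.03885 = 0.1746 m³/s.
Pumping power P = QΔP = 0.1746·3.104e+04 = 5419.7 W = 5.420 kW.

P ≈ 5.420 kW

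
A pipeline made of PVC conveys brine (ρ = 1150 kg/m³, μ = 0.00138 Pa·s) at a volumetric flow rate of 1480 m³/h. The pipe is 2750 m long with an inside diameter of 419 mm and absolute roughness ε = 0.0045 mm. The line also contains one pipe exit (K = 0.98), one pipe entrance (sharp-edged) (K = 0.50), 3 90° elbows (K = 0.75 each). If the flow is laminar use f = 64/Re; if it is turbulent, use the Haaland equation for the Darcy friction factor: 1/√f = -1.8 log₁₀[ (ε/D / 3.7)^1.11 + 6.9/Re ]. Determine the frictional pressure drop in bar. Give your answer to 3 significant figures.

ΔP ≈ 4.12 bar

Q = 1480 m³/h = 1480/3600 = 0.4111 m³/s.
Cross-sectional area A = πD²/4 = π(0.419)²/4 = 0.1379 m²; mean velocity V = Q/A = 0.4111/0.1379 = 2.982 m/s.
Reynolds number Re = ρVD/μ = 1150 · 2.982 · 0.419 / 0.00138 = 1.041e+06.
Re > 4000 → turbulent. Relative roughness ε/D = 4.5e-06/0.419 = 1.07e-05. Haaland: 1/√f = -1.8 log₁₀[(1.07e-05/3.7)^1.11 + 6.9/1.041e+06] = -1.8 log₁₀[7.14e-07 + 6.63e-06] = 9.242, so f = 0.01171.
Total minor-loss coefficient ΣK = 1·0.98 + 1·0.5 + 3·0.75 = 3.73.
ΔP = [f·L/D + ΣK]·(ρV²/2) = [0.01171·2750/0.419 + 3.73]·(1150·2.982²/2) = [76.85 + 3.73]·5112 = 4.119e+05 Pa.
ΔP = 4.119e+05 Pa = 4.12 bar.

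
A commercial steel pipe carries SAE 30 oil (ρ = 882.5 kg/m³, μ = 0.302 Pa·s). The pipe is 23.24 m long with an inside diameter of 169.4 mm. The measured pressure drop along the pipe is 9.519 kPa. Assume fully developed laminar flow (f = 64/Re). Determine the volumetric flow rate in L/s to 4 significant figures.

Q ≈ 27.41 L/s

For laminar flow, f = 64/Re with Re = ρVD/μ, so Darcy-Weisbach reduces to ΔP = 32μLV/D². Solving for V: V = ΔP·D²/(32μL) = 9519·(0.1694)²/(32·0.302·23.24) = 1.216 m/s.
Check: Re = ρVD/μ = 882.5·1.216·0.1694/0.302 = 602.1 < 2300, so the laminar assumption holds.
Q = V·A = 1.216·(π/4·0.1694²) = 0.02741 m³/s = 27.41 L/s.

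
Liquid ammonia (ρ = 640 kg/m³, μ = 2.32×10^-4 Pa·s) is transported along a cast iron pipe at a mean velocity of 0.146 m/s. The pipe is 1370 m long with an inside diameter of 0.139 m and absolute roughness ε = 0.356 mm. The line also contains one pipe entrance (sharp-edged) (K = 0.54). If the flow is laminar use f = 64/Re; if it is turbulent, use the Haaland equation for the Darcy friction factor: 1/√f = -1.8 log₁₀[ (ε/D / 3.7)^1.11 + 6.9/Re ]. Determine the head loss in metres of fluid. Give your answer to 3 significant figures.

h_f ≈ 0.293 m

Reynolds number Re = ρVD/μ = 640 · 0.146 · 0.139 / 0.000232 = 5.598e+04.
Re > 4000 → turbulent. Relative roughness ε/D = 0.000356/0.139 = 0.00256. Haaland: 1/√f = -1.8 log₁₀[(0.00256/3.7)^1.11 + 6.9/5.598e+04] = -1.8 log₁₀[0.000311 + 0.000123] = 6.052, so f = 0.0273.
Total minor-loss coefficient ΣK = 1·0.54 = 0.54.
ΔP = [f·L/D + ΣK]·(ρV²/2) = [0.0273·1370/0.139 + 0.54]·(640·0.146²/2) = [269.1 + 0.54]·6.821 = 1839 Pa.
Head loss h_f = ΔP/(ρg) = 1839/(640·9.81) = 0.293 m.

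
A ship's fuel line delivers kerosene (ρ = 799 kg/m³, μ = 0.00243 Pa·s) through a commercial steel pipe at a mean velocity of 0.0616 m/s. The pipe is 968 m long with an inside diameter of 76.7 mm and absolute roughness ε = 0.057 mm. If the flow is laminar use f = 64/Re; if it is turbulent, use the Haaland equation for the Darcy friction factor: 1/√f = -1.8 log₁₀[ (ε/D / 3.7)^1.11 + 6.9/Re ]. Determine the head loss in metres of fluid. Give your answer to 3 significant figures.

Reynolds number Re = ρVD/μ = 799 · 0.0616 · 0.0767 / 0.00243 = 1554.
Re < 2300 → laminar flow, so f = 64/Re = 64/1554 = 0.0412 (the turbulent correlation is not needed).
Darcy-Weisbach: ΔP = f(L/D)(ρV²/2) = 0.0412·(968/0.0767)·(799·0.0616²/2) = 0.0412·1.262e+04·1.516 = 788.2 Pa.
Head loss h_f = ΔP/(ρg) = 788.2/(799·9.81) = 0.101 m.

h_f ≈ 0.101 m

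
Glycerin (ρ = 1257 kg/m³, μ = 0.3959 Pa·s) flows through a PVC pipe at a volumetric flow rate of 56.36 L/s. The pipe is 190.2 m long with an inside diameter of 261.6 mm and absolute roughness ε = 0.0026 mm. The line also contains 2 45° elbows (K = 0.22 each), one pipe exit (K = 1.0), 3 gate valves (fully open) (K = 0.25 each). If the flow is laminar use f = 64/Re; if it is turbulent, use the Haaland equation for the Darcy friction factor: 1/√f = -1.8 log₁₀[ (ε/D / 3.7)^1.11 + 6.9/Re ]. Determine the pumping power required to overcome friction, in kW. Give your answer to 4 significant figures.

Q = 56.36 L/s = 56.36/1000 = 0.05636 m³/s.
Cross-sectional area A = πD²/4 = π(0.2616)²/4 = 0.05375 m²; mean velocity V = Q/A = 0.05636/0.05375 = 1.049 m/s.
Reynolds number Re = ρVD/μ = 1257 · 1.049 · 0.2616 / 0.396 = 870.9.
Re < 2300 → laminar flow, so f = 64/Re = 64/870.9 = 0.07348 (the turbulent correlation is not needed).
Total minor-loss coefficient ΣK = 2·0.22 + 1·1 + 3·0.25 = 2.19.
ΔP = [f·L/D + ΣK]·(ρV²/2) = [0.07348·190.2/0.2616 + 2.19]·(1257·1.049²/2) = [53.43 + 2.19]·691.1 = 3.843e+04 Pa.
Pumping power P = QΔP = 0.05636·3.843e+04 = 2166.2 W = 2.166 kW.

P ≈ 2.166 kW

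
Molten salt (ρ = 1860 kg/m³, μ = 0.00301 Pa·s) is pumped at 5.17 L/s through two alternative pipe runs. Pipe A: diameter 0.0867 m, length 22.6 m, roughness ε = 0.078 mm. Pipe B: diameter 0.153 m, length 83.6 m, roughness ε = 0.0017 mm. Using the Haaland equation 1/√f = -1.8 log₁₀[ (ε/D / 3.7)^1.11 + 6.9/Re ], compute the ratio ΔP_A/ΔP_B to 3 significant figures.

Pipe A: V = Q/A = 0.00517/0.005904 = 0.8757 m/s; Re = 4.692e+04; ε/D = 0.0009; Haaland → f = 0.02366; ΔP_A = f(L/D)(ρV²/2) = 4398 Pa.
Pipe B: V = Q/A = 0.00517/0.01839 = 0.2812 m/s; Re = 2.659e+04; ε/D = 1.11e-05; Haaland → f = 0.02402; ΔP_B = f(L/D)(ρV²/2) = 965.2 Pa.
ΔP_A/ΔP_B = 4398/965.2 = 4.56.

ΔP_A/ΔP_B ≈ 4.56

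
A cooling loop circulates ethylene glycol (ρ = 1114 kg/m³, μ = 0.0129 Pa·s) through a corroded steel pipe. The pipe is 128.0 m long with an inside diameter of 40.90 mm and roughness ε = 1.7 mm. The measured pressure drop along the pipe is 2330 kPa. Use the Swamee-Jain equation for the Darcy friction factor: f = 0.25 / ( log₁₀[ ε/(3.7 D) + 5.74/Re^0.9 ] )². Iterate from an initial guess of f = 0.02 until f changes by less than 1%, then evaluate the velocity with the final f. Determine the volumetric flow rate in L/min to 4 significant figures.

Rearranging Darcy-Weisbach: V = √(2·ΔP·D/(f·L·ρ)). With ε/D = 0.0017/0.0409 = 0.0416, iterate starting from f = 0.02:
  f = 0.02 → V = √(2·2.33e+06·0.0409/(0.02·128·1114)) = 8.175 m/s; Re = ρVD/μ = 2.887e+04; f → 0.06722
  f = 0.06722 → V = 4.459 m/s; Re = 1.575e+04; f → 0.06825
  f = 0.06825 → V = 4.426 m/s; Re = 1.563e+04; f → 0.06826
Converged (Δf/f < 1%). With the final f = 0.06826: V = √(2·2.33e+06·0.0409/(0.06826·128·1114)) = 4.425 m/s.
Q = V·A = 4.425·(π/4·0.0409²) = 0.005814 m³/s = 348.8 L/min.

Q ≈ 348.8 L/min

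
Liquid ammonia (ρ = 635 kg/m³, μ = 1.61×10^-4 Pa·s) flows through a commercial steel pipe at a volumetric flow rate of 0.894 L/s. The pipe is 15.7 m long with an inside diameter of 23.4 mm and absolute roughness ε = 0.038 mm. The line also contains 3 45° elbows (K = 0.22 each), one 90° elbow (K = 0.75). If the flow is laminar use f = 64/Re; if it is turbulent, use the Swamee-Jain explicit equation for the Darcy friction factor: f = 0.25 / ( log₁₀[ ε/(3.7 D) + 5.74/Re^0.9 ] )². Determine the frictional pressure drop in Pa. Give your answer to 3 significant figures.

ΔP ≈ 23500 Pa

Q = 0.894 L/s = 0.894/1000 = 0.000894 m³/s.
Cross-sectional area A = πD²/4 = π(0.0234)²/4 = 0.0004301 m²; mean velocity V = Q/A = 0.000894/0.0004301 = 2.079 m/s.
Reynolds number Re = ρVD/μ = 635 · 2.079 · 0.0234 / 0.000161 = 1.919e+05.
Re > 4000 → turbulent. Relative roughness ε/D = 3.8e-05/0.0234 = 0.00162. Swamee-Jain: f = 0.25/(log₁₀[0.00162/3.7 + 5.74/1.919e+05^0.9])² = 0.25/(log₁₀[0.000439 + 0.000101])² = 0.25/(-3.268)² = 0.02341.
Total minor-loss coefficient ΣK = 3·0.22 + 1·0.75 = 1.41.
ΔP = [f·L/D + ΣK]·(ρV²/2) = [0.02341·15.7/0.0234 + 1.41]·(635·2.079²/2) = [15.71 + 1.41]·1372 = 2.349e+04 Pa.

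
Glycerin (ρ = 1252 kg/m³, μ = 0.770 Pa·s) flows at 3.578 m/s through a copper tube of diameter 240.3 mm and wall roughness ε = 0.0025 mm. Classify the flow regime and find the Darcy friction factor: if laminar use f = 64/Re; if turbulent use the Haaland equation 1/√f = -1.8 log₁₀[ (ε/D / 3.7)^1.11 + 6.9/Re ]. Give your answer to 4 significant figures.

f ≈ 0.04578

Re = ρVD/μ = 1252·3.578·0.2403/0.77 = 1398.
Re < 2300 → laminar, so f = 64/Re = 0.04578 (roughness is irrelevant in laminar flow).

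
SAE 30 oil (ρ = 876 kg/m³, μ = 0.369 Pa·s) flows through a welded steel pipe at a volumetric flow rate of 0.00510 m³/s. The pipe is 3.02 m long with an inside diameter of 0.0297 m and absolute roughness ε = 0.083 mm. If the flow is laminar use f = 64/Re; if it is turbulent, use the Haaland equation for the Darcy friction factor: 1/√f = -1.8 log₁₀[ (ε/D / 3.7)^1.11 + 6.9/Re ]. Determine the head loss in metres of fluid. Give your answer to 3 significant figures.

h_f ≈ 34.6 m

Cross-sectional area A = πD²/4 = π(0.0297)²/4 = 0.0006928 m²; mean velocity V = Q/A = 0.0051/0.0006928 = 7.362 m/s.
Reynolds number Re = ρVD/μ = 876 · 7.362 · 0.0297 / 0.369 = 519.
Re < 2300 → laminar flow, so f = 64/Re = 64/519 = 0.1233 (the turbulent correlation is not needed).
Darcy-Weisbach: ΔP = f(L/D)(ρV²/2) = 0.1233·(3.02/0.0297)·(876·7.362²/2) = 0.1233·101.7·2.374e+04 = 2.976e+05 Pa.
Head loss h_f = ΔP/(ρg) = 2.976e+05/(876·9.81) = 34.6 m.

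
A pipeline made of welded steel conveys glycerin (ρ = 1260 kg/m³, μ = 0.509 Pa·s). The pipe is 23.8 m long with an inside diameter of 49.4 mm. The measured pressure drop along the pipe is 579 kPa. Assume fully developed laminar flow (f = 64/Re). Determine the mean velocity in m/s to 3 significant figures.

V ≈ 3.64 m/s

For laminar flow, f = 64/Re with Re = ρVD/μ, so Darcy-Weisbach reduces to ΔP = 32μLV/D². Solving for V: V = ΔP·D²/(32μL) = 5.79e+05·(0.0494)²/(32·0.509·23.8) = 3.645 m/s.
Check: Re = ρVD/μ = 1260·3.645·0.0494/0.509 = 445.7 < 2300, so the laminar assumption holds.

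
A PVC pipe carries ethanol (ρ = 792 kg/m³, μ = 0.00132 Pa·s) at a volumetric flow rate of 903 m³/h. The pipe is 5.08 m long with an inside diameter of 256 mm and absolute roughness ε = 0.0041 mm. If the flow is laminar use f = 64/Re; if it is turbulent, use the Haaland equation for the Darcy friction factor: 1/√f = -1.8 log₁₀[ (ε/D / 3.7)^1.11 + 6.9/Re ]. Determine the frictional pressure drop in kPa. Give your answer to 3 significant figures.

Q = 903 m³/h = 903/3600 = 0.2508 m³/s.
Cross-sectional area A = πD²/4 = π(0.256)²/4 = 0.05147 m²; mean velocity V = Q/A = 0.2508/0.05147 = 4.873 m/s.
Reynolds number Re = ρVD/μ = 792 · 4.873 · 0.256 / 0.00132 = 7.485e+05.
Re > 4000 → turbulent. Relative roughness ε/D = 4.1e-06/0.256 = 1.6e-05. Haaland: 1/√f = -1.8 log₁₀[(1.6e-05/3.7)^1.11 + 6.9/7.485e+05] = -1.8 log₁₀[1.11e-06 + 9.22e-06] = 8.975, so f = 0.01242.
Darcy-Weisbach: ΔP = f(L/D)(ρV²/2) = 0.01242·(5.08/0.256)·(792·4.873²/2) = 0.01242·19.84·9404 = 2317 Pa.
ΔP = 2317 Pa = 2.32 kPa.

ΔP ≈ 2.32 kPa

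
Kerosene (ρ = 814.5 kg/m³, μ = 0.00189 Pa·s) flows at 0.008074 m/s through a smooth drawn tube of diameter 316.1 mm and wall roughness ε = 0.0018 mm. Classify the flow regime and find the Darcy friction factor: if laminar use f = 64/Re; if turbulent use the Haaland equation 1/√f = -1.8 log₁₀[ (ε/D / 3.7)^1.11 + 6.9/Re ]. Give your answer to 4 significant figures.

Re = ρVD/μ = 814.5·0.008074·0.3161/0.00189 = 1100.
Re < 2300 → laminar, so f = 64/Re = 0.05819 (roughness is irrelevant in laminar flow).

f ≈ 0.05819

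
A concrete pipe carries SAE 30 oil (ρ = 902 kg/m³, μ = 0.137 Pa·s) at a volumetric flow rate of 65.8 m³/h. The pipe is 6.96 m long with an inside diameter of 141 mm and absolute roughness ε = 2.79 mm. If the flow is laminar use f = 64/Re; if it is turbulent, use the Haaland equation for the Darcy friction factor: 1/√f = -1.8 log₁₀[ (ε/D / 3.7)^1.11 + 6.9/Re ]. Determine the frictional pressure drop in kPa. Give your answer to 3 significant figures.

Q = 65.8 m³/h = 65.8/3600 = 0.01828 m³/s.
Cross-sectional area A = πD²/4 = π(0.141)²/4 = 0.01561 m²; mean velocity V = Q/A = 0.01828/0.01561 = 1.171 m/s.
Reynolds number Re = ρVD/μ = 902 · 1.171 · 0.141 / 0.137 = 1087.
Re < 2300 → laminar flow, so f = 64/Re = 64/1087 = 0.0589 (the turbulent correlation is not needed).
Darcy-Weisbach: ΔP = f(L/D)(ρV²/2) = 0.0589·(6.96/0.141)·(902·1.171²/2) = 0.0589·49.36·618 = 1797 Pa.
ΔP = 1797 Pa = 1.80 kPa.

ΔP ≈ 1.80 kPa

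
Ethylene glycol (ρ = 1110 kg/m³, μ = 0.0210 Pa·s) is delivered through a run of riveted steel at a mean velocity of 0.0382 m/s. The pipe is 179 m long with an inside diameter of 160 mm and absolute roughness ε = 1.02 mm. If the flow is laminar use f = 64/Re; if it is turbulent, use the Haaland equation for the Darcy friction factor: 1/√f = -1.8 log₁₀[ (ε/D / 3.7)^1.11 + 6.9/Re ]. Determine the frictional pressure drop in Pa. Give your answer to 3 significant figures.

ΔP ≈ 179 Pa

Reynolds number Re = ρVD/μ = 1110 · 0.0382 · 0.16 / 0.021 = 323.1.
Re < 2300 → laminar flow, so f = 64/Re = 64/323.1 = 0.1981 (the turbulent correlation is not needed).
Darcy-Weisbach: ΔP = f(L/D)(ρV²/2) = 0.1981·(179/0.16)·(1110·0.0382²/2) = 0.1981·1119·0.8099 = 179.5 Pa.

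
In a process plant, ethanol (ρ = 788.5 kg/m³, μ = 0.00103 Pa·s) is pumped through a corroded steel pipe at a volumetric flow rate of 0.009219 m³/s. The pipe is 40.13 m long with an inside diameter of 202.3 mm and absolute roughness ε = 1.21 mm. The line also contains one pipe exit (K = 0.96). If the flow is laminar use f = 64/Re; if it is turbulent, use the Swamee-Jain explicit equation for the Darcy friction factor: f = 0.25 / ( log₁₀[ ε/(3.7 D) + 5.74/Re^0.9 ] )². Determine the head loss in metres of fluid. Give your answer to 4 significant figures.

h_f ≈ 0.03254 m

Cross-sectional area A = πD²/4 = π(0.2023)²/4 = 0.03214 m²; mean velocity V = Q/A = 0.009219/0.03214 = 0.2868 m/s.
Reynolds number Re = ρVD/μ = 788.5 · 0.2868 · 0.2023 / 0.00103 = 4.442e+04.
Re > 4000 → turbulent. Relative roughness ε/D = 0.00121/0.2023 = 0.00598. Swamee-Jain: f = 0.25/(log₁₀[0.00598/3.7 + 5.74/4.442e+04^0.9])² = 0.25/(log₁₀[0.00162 + 0.000377])² = 0.25/(-2.7)² = 0.03428.
Total minor-loss coefficient ΣK = 1·0.96 = 0.96.
ΔP = [f·L/D + ΣK]·(ρV²/2) = [0.03428·40.13/0.2023 + 0.96]·(788.5·0.2868²/2) = [6.801 + 0.96]·32.43 = 251.7 Pa.
Head loss h_f = ΔP/(ρg) = 251.7/(788.5·9.81) = 0.03254 m.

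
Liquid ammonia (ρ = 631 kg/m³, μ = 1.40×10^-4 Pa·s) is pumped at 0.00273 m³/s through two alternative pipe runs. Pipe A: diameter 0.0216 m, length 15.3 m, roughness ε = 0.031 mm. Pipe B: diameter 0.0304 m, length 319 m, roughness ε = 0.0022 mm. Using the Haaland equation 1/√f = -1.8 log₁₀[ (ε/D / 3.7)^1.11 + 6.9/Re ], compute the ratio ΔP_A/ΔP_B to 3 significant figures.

Pipe A: V = Q/A = 0.00273/0.0003664 = 7.45 m/s; Re = 7.253e+05; ε/D = 0.00144; Haaland → f = 0.02181; ΔP_A = f(L/D)(ρV²/2) = 2.705e+05 Pa.
Pipe B: V = Q/A = 0.00273/0.0007258 = 3.761 m/s; Re = 5.153e+05; ε/D = 7.24e-05; Haaland → f = 0.01389; ΔP_B = f(L/D)(ρV²/2) = 6.505e+05 Pa.
ΔP_A/ΔP_B = 2.705e+05/6.505e+05 = 0.416.

ΔP_A/ΔP_B ≈ 0.416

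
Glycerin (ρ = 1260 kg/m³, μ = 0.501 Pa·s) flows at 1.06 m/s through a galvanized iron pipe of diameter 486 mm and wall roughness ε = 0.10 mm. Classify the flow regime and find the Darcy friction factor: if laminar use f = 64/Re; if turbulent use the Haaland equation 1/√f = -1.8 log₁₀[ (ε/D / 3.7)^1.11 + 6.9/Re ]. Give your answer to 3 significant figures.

f ≈ 0.0494

Re = ρVD/μ = 1260·1.06·0.486/0.501 = 1296.
Re < 2300 → laminar, so f = 64/Re = 0.0494 (roughness is irrelevant in laminar flow).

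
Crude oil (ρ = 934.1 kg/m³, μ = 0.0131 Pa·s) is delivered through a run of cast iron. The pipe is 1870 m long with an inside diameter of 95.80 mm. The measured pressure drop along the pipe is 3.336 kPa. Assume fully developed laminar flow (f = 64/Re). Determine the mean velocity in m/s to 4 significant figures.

V ≈ 0.03906 m/s

For laminar flow, f = 64/Re with Re = ρVD/μ, so Darcy-Weisbach reduces to ΔP = 32μLV/D². Solving for V: V = ΔP·D²/(32μL) = 3336·(0.0958)²/(32·0.0131·1870) = 0.03906 m/s.
Check: Re = ρVD/μ = 934.1·0.03906·0.0958/0.0131 = 266.8 < 2300, so the laminar assumption holds.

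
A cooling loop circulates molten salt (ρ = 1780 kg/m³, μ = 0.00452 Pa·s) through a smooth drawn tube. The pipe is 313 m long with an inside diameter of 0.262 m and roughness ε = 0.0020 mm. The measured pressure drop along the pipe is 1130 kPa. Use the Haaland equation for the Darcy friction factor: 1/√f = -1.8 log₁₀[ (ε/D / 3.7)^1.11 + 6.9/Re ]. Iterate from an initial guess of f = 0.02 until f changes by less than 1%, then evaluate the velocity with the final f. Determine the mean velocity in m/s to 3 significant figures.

V ≈ 9.51 m/s

Rearranging Darcy-Weisbach: V = √(2·ΔP·D/(f·L·ρ)). With ε/D = 2e-06/0.262 = 7.63e-06, iterate starting from f = 0.02:
  f = 0.02 → V = √(2·1.13e+06·0.262/(0.02·313·1780)) = 7.29 m/s; Re = ρVD/μ = 7.521e+05; f → 0.01227
  f = 0.01227 → V = 9.306 m/s; Re = 9.602e+05; f → 0.0118
  f = 0.0118 → V = 9.491 m/s; Re = 9.793e+05; f → 0.01176
Converged (Δf/f < 1%). With the final f = 0.01176: V = √(2·1.13e+06·0.262/(0.01176·313·1780)) = 9.506 m/s.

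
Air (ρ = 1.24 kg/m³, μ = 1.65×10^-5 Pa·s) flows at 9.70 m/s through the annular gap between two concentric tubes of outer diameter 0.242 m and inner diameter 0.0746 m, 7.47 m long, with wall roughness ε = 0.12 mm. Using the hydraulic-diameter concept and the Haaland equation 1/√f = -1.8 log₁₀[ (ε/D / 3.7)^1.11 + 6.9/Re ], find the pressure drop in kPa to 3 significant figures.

ΔP ≈ 0.0534 kPa

Hydraulic diameter D_h = 4A/P = D_o - D_i = 0.242 - 0.0746 = 0.1674 m.
Re = ρVD_h/μ = 1.24·9.7·0.1674/1.65e-05 = 1.22e+05.
ε/D_h = 0.00012/0.1674 = 0.000717; Haaland gives 1/√f = -1.8 log₁₀[7.57e-05+5.65e-05] = 6.982, so f = 0.02051.
ΔP = f(L/D_h)(ρV²/2) = 0.02051·7.47/0.1674·58.34 = 53.4 Pa.
ΔP = 0.0534 kPa.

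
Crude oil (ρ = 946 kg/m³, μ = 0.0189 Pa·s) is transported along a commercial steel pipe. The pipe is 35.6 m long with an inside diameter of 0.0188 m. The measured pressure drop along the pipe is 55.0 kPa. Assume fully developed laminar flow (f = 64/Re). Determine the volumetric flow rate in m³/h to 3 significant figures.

For laminar flow, f = 64/Re with Re = ρVD/μ, so Darcy-Weisbach reduces to ΔP = 32μLV/D². Solving for V: V = ΔP·D²/(32μL) = 5.5e+04·(0.0188)²/(32·0.0189·35.6) = 0.9029 m/s.
Check: Re = ρVD/μ = 946·0.9029·0.0188/0.0189 = 849.6 < 2300, so the laminar assumption holds.
Q = V·A = 0.9029·(π/4·0.0188²) = 0.0002506 m³/s = 0.902 m³/h.

Q ≈ 0.902 m³/h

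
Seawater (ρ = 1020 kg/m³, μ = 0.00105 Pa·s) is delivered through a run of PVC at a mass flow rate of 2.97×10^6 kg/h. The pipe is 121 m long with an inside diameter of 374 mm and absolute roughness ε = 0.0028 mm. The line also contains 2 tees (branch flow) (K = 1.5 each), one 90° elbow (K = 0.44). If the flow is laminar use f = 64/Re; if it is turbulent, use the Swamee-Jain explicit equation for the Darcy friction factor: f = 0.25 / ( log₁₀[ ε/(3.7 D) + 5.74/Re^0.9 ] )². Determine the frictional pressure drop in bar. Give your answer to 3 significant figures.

ΔP ≈ 1.87 bar

ṁ = 2.97×10^6 kg/h = 2.97×10^6/3600 = 825 kg/s.
A = πD²/4 = π(0.374)²/4 = 0.1099 m²; mean velocity V = ṁ/(ρA) = 825/(1020 · 0.1099) = 7.362 m/s.
Reynolds number Re = ρVD/μ = 1020 · 7.362 · 0.374 / 0.00105 = 2.675e+06.
Re > 4000 → turbulent. Relative roughness ε/D = 2.8e-06/0.374 = 7.49e-06. Swamee-Jain: f = 0.25/(log₁₀[7.49e-06/3.7 + 5.74/2.675e+06^0.9])² = 0.25/(log₁₀[2.02e-06 + 9.43e-06])² = 0.25/(-4.941)² = 0.01024.
Total minor-loss coefficient ΣK = 2·1.5 + 1·0.44 = 3.44.
ΔP = [f·L/D + ΣK]·(ρV²/2) = [0.01024·121/0.374 + 3.44]·(1020·7.362²/2) = [3.313 + 3.44]·2.764e+04 = 1.867e+05 Pa.
ΔP = 1.867e+05 Pa = 1.87 bar.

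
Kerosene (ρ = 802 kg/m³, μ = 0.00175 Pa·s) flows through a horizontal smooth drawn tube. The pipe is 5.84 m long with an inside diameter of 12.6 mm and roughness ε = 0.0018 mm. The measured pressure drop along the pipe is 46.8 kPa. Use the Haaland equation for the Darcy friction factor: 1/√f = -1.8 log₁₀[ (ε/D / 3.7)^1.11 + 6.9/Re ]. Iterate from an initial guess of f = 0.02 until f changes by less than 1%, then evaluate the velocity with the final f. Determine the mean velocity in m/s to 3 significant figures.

Rearranging Darcy-Weisbach: V = √(2·ΔP·D/(f·L·ρ)). With ε/D = 1.8e-06/0.0126 = 0.000143, iterate starting from f = 0.02:
  f = 0.02 → V = √(2·4.68e+04·0.0126/(0.02·5.84·802)) = 3.548 m/s; Re = ρVD/μ = 2.049e+04; f → 0.02583
  f = 0.02583 → V = 3.122 m/s; Re = 1.803e+04; f → 0.02665
  f = 0.02665 → V = 3.074 m/s; Re = 1.775e+04; f → 0.02676
Converged (Δf/f < 1%). With the final f = 0.02676: V = √(2·4.68e+04·0.0126/(0.02676·5.84·802)) = 3.068 m/s.

V ≈ 3.07 m/s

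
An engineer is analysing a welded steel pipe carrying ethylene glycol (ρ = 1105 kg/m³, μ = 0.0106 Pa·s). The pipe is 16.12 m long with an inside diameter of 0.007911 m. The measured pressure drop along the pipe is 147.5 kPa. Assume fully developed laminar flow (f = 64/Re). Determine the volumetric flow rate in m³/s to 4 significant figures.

Q ≈ 8.298×10^-5 m³/s

For laminar flow, f = 64/Re with Re = ρVD/μ, so Darcy-Weisbach reduces to ΔP = 32μLV/D². Solving for V: V = ΔP·D²/(32μL) = 1.475e+05·(0.007911)²/(32·0.0106·16.12) = 1.688 m/s.
Check: Re = ρVD/μ = 1105·1.688·0.007911/0.0106 = 1392 < 2300, so the laminar assumption holds.
Q = V·A = 1.688·(π/4·0.007911²) = 8.298e-05 m³/s = 8.298×10^-5 m³/s.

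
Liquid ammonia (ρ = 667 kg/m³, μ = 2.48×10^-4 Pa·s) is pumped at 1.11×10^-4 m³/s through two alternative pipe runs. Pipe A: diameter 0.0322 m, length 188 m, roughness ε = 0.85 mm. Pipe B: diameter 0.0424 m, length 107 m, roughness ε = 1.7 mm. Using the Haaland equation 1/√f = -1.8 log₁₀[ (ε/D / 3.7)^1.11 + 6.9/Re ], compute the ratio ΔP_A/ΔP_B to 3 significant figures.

ΔP_A/ΔP_B ≈ 5.85

Pipe A: V = Q/A = 0.000111/0.0008143 = 0.1363 m/s; Re = 1.18e+04; ε/D = 0.0264; Haaland → f = 0.05707; ΔP_A = f(L/D)(ρV²/2) = 2065 Pa.
Pipe B: V = Q/A = 0.000111/0.001412 = 0.07861 m/s; Re = 8965; ε/D = 0.0401; Haaland → f = 0.06782; ΔP_B = f(L/D)(ρV²/2) = 352.8 Pa.
ΔP_A/ΔP_B = 2065/352.8 = 5.85.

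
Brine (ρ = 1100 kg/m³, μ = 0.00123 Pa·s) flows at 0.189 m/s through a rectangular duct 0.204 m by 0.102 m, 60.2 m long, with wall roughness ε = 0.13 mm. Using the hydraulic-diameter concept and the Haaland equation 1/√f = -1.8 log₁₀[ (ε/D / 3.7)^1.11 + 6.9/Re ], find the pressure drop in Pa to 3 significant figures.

Hydraulic diameter D_h = 4A/P = 4·(0.204·0.102)/(2·(0.204+0.102)) = 0.08323/0.612 = 0.136 m.
Re = ρVD_h/μ = 1100·0.189·0.136/0.00123 = 2.299e+04.
ε/D_h = 0.00013/0.136 = 0.000956; Haaland gives 1/√f = -1.8 log₁₀[0.000104+0.0003] = 6.108, so f = 0.0268.
ΔP = f(L/D_h)(ρV²/2) = 0.0268·60.2/0.136·19.65 = 233.1 Pa.

ΔP ≈ 233 Pa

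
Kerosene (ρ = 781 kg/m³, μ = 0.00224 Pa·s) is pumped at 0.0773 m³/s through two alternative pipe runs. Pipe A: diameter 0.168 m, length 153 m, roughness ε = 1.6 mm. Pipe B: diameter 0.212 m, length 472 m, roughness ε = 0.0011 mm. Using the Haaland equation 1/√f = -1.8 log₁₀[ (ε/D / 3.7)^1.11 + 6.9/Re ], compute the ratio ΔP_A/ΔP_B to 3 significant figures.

ΔP_A/ΔP_B ≈ 2.41

Pipe A: V = Q/A = 0.0773/0.02217 = 3.487 m/s; Re = 2.043e+05; ε/D = 0.00952; Haaland → f = 0.03764; ΔP_A = f(L/D)(ρV²/2) = 1.628e+05 Pa.
Pipe B: V = Q/A = 0.0773/0.0353 = 2.19 m/s; Re = 1.619e+05; ε/D = 5.19e-06; Haaland → f = 0.01618; ΔP_B = f(L/D)(ρV²/2) = 6.747e+04 Pa.
ΔP_A/ΔP_B = 1.628e+05/6.747e+04 = 2.41.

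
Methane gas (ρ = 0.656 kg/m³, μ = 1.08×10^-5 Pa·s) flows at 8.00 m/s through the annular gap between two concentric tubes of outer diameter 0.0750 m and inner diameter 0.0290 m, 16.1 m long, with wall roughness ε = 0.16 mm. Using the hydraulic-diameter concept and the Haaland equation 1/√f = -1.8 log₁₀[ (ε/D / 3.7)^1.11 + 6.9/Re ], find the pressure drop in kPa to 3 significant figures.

ΔP ≈ 0.232 kPa

Hydraulic diameter D_h = 4A/P = D_o - D_i = 0.075 - 0.029 = 0.046 m.
Re = ρVD_h/μ = 0.656·8·0.046/1.08e-05 = 2.235e+04.
ε/D_h = 0.00016/0.046 = 0.00348; Haaland gives 1/√f = -1.8 log₁₀[0.000437+0.000309] = 5.63, so f = 0.03155.
ΔP = f(L/D_h)(ρV²/2) = 0.03155·16.1/0.046·20.99 = 231.8 Pa.
ΔP = 0.232 kPa.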